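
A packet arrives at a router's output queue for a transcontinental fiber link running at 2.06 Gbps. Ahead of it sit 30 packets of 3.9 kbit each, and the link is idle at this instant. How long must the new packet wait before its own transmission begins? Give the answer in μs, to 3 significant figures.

Each queued packet: L/R = 3900/2060000000 = 1.8932 μs.
30 queued → 56.7961 μs.
Queuing delay = 56.8 μs.

56.8 μs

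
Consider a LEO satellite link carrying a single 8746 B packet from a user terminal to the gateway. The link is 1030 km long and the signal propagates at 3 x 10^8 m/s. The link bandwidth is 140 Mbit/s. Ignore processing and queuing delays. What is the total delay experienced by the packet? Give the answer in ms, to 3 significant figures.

3.93 ms

L = 8746 × 8 = 69968 bits.
Transmission delay = L/R = 69968 / 140000000 = 0.499771 ms.
Propagation delay = d/s = 1030000 m / 300000000 m/s = 3.43333 ms.
Total = 3.93 ms.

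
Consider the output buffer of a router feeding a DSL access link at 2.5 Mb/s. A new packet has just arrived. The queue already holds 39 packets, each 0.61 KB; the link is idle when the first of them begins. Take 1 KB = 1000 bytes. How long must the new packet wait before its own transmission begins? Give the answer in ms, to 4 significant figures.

76.13 ms

Each queued packet: L/R = 4880/2500000 = 1.952 ms.
39 queued → 76.128 ms.
Queuing delay = 76.13 ms.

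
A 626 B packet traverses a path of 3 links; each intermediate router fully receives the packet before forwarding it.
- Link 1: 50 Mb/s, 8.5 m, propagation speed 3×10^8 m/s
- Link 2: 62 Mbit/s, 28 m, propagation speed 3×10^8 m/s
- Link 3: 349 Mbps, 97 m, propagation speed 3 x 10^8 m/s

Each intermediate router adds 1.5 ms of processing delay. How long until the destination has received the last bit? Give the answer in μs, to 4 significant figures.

L = 626 × 8 = 5008 bits.
Transmission delays (L/R per hop): 100.16, 80.7742, 14.3496 μs; sum = 195.284 μs.
Propagation delays (d/s per hop): 0.0283333, 0.0933333, 0.323333 μs; sum = 0.445 μs.
Processing at 2 router(s): 2 × 1.5 ms = 3000 μs.
End-to-end = 3196 μs.

3196 μs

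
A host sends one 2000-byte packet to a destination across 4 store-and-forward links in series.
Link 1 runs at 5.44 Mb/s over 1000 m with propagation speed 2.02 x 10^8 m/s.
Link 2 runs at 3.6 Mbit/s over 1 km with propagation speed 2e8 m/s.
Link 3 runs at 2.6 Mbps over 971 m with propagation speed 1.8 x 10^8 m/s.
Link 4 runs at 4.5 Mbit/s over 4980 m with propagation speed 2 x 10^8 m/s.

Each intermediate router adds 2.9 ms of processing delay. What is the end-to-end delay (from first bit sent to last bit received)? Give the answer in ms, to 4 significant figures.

25.84 ms

L = 2000 × 8 = 16000 bits.
Transmission delays (L/R per hop): 2.94118, 4.44444, 6.15385, 3.55556 ms; sum = 17.095 ms.
Propagation delays (d/s per hop): 0.0049505, 0.005, 0.00539444, 0.0249 ms; sum = 0.0402449 ms.
Processing at 3 router(s): 3 × 2.9 ms = 8.7 ms.
End-to-end = 25.84 ms.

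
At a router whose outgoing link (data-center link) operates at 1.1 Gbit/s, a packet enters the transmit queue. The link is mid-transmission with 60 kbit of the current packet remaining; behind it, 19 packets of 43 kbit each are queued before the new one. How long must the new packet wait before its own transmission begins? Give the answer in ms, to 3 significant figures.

Each queued packet: L/R = 43000/1100000000 = 0.0390909 ms.
19 queued → 0.742727 ms.
Plus remaining 60000 bits of current packet: 0.0545455 ms.
Queuing delay = 0.797 ms.

0.797 ms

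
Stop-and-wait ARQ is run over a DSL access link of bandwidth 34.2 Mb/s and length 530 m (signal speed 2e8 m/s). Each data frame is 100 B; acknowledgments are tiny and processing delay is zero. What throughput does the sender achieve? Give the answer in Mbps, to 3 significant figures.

t_tx = L/R = 800/34200000 = 2.33918e-05 s.
t_prop = 530/200000000 = 2.65e-06 s; RTT = 5.3e-06 s.
Cycle = t_tx + RTT = 2.86918e-05 s.
Throughput = L / cycle = 800 / 2.86918e-05 = 27.9 Mbps.

27.9 Mbps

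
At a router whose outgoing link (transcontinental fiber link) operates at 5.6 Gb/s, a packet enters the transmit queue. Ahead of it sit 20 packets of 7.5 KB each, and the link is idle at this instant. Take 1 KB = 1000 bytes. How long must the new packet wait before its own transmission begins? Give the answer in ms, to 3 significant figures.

Each queued packet: L/R = 60000/5600000000 = 0.0107143 ms.
20 queued → 0.214286 ms.
Queuing delay = 0.214 ms.

0.214 ms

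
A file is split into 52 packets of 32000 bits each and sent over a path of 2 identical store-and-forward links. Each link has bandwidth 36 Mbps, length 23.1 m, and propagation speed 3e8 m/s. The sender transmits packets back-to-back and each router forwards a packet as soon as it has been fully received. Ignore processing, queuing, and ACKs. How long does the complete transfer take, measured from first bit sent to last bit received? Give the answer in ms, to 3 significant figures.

47.1 ms

Per-hop transmission t_tx = L/R = 32000/36000000 = 0.888889 ms.
Per-hop propagation t_prop = 23.1/300000000 = 7.7e-05 ms.
Pipeline fill: first packet needs 2·t_tx to clear all hops; remaining 51 packets each add one t_tx.
Total = (2+52-1)·t_tx + 2·t_prop = 53·0.888889 + 2·7.7e-05 = 47.1 ms.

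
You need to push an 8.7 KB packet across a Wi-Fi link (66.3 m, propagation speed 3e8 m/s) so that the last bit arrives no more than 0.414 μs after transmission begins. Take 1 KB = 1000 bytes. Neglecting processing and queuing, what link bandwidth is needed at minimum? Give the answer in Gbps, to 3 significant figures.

L = 69600 bits.
Propagation delay = 66.3 / 300000000 = 0.221 μs.
Transmission budget = 0.414 − 0.221 = 0.193 μs.
R ≥ L / t_tx = 69600 bits / 1.93e-07 s = 361 Gbps.

361 Gbps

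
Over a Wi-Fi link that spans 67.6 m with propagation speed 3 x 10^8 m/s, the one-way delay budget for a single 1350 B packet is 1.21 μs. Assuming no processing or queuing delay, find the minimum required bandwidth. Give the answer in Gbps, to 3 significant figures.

11.0 Gbps

L = 10800 bits.
Propagation delay = 67.6 / 300000000 = 0.225333 μs.
Transmission budget = 1.21 − 0.225333 = 0.984667 μs.
R ≥ L / t_tx = 10800 bits / 9.84667e-07 s = 11.0 Gbps.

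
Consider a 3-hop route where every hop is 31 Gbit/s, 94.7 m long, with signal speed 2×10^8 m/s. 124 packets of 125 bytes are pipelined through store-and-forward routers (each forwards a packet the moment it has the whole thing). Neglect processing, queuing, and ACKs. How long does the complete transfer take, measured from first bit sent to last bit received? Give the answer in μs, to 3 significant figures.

Per-hop transmission t_tx = L/R = 1000/31000000000 = 0.0322581 μs.
Per-hop propagation t_prop = 94.7/200000000 = 0.4735 μs.
Pipeline fill: first packet needs 3·t_tx to clear all hops; remaining 123 packets each add one t_tx.
Total = (3+124-1)·t_tx + 3·t_prop = 126·0.0322581 + 3·0.4735 = 5.49 μs.

5.49 μs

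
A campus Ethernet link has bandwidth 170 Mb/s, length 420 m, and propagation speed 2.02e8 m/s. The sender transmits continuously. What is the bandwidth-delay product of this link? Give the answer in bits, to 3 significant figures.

353 bits

Propagation delay = 420 / 202000000 = 2.07921e-06 s.
BDP = R × t_prop = 170000000 × 2.07921e-06 = 353.465 bits.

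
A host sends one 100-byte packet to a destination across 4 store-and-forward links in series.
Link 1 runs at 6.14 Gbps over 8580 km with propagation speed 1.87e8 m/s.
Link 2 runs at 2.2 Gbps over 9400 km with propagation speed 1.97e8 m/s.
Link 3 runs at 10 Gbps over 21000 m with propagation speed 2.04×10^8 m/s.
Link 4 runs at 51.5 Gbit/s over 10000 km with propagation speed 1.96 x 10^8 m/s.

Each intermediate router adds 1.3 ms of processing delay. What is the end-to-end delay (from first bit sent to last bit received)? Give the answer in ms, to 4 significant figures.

148.6 ms

L = 100 × 8 = 800 bits.
Transmission delays (L/R per hop): 0.000130293, 0.000363636, 8e-05, 1.5534e-05 ms; sum = 0.000589464 ms.
Propagation delays (d/s per hop): 45.8824, 47.7157, 0.102941, 51.0204 ms; sum = 144.721 ms.
Processing at 3 router(s): 3 × 1.3 ms = 3.9 ms.
End-to-end = 148.6 ms.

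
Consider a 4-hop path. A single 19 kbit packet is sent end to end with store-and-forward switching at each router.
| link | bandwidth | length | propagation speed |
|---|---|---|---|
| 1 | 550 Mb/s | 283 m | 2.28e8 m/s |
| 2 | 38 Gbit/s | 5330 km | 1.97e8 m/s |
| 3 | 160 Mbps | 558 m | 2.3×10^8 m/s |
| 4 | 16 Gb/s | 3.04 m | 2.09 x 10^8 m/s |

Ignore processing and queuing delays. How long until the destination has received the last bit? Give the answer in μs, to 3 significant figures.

L = 19000 bits.
Transmission delays (L/R per hop): 34.5455, 0.5, 118.75, 1.1875 μs; sum = 154.983 μs.
Propagation delays (d/s per hop): 1.24123, 27055.8, 2.42609, 0.0145455 μs; sum = 27059.5 μs.
End-to-end = 27200 μs.

27200 μs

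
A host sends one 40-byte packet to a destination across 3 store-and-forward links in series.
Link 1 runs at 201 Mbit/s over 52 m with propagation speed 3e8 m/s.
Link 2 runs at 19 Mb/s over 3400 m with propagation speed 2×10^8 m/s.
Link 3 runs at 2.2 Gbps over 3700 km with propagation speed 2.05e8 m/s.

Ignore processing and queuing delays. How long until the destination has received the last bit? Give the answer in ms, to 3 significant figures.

18.1 ms

L = 40 × 8 = 320 bits.
Transmission delays (L/R per hop): 0.00159204, 0.0168421, 0.000145455 ms; sum = 0.0185796 ms.
Propagation delays (d/s per hop): 0.000173333, 0.017, 18.0488 ms; sum = 18.066 ms.
End-to-end = 18.1 ms.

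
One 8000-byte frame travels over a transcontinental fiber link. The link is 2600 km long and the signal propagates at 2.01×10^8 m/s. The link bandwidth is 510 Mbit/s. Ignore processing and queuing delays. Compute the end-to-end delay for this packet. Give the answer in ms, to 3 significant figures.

13.1 ms

L = 8000 × 8 = 64000 bits.
Transmission delay = L/R = 64000 / 510000000 = 0.12549 ms.
Propagation delay = d/s = 2600000 m / 2.01e+08 m/s = 12.9353 ms.
Total = 13.1 ms.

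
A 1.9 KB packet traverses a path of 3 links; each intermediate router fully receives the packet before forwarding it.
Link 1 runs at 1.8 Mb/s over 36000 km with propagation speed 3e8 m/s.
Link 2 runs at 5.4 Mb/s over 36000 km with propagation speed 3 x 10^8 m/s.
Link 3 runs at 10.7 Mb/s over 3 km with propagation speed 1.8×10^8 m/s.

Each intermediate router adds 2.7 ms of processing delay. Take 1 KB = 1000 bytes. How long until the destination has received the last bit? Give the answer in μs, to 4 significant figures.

258100 μs

L = 15200 bits.
Transmission delays (L/R per hop): 8444.44, 2814.81, 1420.56 μs; sum = 12679.8 μs.
Propagation delays (d/s per hop): 120000, 120000, 16.6667 μs; sum = 240017 μs.
Processing at 2 router(s): 2 × 2.7 ms = 5400 μs.
End-to-end = 258100 μs.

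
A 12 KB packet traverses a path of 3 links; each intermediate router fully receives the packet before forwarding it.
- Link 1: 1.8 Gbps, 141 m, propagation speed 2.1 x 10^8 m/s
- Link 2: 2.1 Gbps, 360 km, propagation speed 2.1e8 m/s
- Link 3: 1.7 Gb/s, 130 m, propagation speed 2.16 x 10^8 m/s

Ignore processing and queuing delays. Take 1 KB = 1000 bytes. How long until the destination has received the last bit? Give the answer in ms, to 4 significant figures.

1.871 ms

L = 96000 bits.
Transmission delays (L/R per hop): 0.0533333, 0.0457143, 0.0564706 ms; sum = 0.155518 ms.
Propagation delays (d/s per hop): 0.000671429, 1.71429, 0.000601852 ms; sum = 1.71556 ms.
End-to-end = 1.871 ms.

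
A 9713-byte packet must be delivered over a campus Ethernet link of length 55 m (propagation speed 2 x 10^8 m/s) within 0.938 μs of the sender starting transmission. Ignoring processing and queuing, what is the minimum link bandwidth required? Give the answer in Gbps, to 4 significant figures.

117.2 Gbps

L = 77704 bits.
Propagation delay = 55 / 200000000 = 0.275 μs.
Transmission budget = 0.938 − 0.275 = 0.663 μs.
R ≥ L / t_tx = 77704 bits / 6.63e-07 s = 117.2 Gbps.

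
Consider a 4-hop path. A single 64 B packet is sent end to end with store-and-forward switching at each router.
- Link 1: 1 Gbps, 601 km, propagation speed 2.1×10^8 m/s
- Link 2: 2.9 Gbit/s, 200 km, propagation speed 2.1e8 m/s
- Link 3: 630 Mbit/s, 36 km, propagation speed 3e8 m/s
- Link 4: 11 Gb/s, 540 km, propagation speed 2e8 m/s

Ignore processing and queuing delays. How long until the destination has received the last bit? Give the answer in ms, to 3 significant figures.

6.64 ms

L = 64 × 8 = 512 bits.
Transmission delays (L/R per hop): 0.000512, 0.000176552, 0.000812698, 4.65455e-05 ms; sum = 0.0015478 ms.
Propagation delays (d/s per hop): 2.8619, 0.952381, 0.12, 2.7 ms; sum = 6.63429 ms.
End-to-end = 6.64 ms.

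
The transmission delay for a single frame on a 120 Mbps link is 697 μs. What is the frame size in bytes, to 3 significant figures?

10500 bytes

L = R × t_tx = 120000000 b/s × 0.000697 s = 83640 bits.
In bytes: 83640 / 8 = 10500 bytes.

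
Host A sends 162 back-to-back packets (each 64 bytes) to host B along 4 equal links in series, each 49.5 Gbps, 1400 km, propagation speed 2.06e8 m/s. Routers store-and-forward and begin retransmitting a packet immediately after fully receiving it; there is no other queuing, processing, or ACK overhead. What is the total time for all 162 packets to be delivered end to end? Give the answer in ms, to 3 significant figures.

Per-hop transmission t_tx = L/R = 512/49500000000 = 1.03434e-05 ms.
Per-hop propagation t_prop = 1400000/206000000 = 6.79612 ms.
Pipeline fill: first packet needs 4·t_tx to clear all hops; remaining 161 packets each add one t_tx.
Total = (4+162-1)·t_tx + 4·t_prop = 165·1.03434e-05 + 4·6.79612 = 27.2 ms.

27.2 ms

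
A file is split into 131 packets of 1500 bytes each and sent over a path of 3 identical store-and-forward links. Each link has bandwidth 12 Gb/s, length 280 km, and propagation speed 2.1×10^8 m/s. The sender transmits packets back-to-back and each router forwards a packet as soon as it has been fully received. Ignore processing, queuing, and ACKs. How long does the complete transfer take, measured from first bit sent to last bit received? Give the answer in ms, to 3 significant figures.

4.13 ms

Per-hop transmission t_tx = L/R = 12000/12000000000 = 0.001 ms.
Per-hop propagation t_prop = 280000/210000000 = 1.33333 ms.
Pipeline fill: first packet needs 3·t_tx to clear all hops; remaining 130 packets each add one t_tx.
Total = (3+131-1)·t_tx + 3·t_prop = 133·0.001 + 3·1.33333 = 4.13 ms.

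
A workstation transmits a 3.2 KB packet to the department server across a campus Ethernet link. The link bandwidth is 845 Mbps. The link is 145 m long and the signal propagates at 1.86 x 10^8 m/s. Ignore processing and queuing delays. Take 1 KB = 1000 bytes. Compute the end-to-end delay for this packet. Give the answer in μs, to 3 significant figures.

31.1 μs

L = 25600 bits.
Transmission delay = L/R = 25600 / 845000000 = 30.2959 μs.
Propagation delay = d/s = 145 m / 186000000 m/s = 0.77957 μs.
Total = 31.1 μs.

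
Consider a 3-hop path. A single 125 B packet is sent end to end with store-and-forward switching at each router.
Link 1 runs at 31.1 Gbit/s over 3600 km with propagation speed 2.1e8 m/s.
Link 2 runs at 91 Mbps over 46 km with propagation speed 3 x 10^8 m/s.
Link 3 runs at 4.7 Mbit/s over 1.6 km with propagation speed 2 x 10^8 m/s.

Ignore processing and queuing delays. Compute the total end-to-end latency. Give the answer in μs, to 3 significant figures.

L = 125 × 8 = 1000 bits.
Transmission delays (L/R per hop): 0.0321543, 10.989, 212.766 μs; sum = 223.787 μs.
Propagation delays (d/s per hop): 17142.9, 153.333, 8 μs; sum = 17304.2 μs.
End-to-end = 17500 μs.

17500 μs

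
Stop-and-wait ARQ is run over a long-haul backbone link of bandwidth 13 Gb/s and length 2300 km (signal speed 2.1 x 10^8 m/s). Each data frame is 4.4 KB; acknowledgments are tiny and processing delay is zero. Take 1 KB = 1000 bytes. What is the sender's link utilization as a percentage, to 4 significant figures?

0.01236 %

t_tx = L/R = 35200/13000000000 = 2.70769e-06 s.
t_prop = 2300000/210000000 = 0.0109524 s; RTT = 0.0219048 s.
Cycle = t_tx + RTT = 0.0219075 s.
Utilization = t_tx / cycle = 2.70769e-06/0.0219075 = 0.01236 %.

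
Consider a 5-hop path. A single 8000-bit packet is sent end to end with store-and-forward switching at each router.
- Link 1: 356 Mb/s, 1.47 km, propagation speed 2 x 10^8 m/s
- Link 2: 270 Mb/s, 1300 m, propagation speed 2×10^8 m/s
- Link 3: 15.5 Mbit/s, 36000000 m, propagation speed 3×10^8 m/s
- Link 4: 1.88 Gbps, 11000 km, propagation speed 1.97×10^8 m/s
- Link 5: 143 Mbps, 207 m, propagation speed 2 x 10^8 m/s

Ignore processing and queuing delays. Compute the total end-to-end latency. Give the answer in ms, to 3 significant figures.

176 ms

Transmission delays (L/R per hop): 0.0224719, 0.0296296, 0.516129, 0.00425532, 0.0559441 ms; sum = 0.62843 ms.
Propagation delays (d/s per hop): 0.00735, 0.0065, 120, 55.8376, 0.001035 ms; sum = 175.852 ms.
End-to-end = 176 ms.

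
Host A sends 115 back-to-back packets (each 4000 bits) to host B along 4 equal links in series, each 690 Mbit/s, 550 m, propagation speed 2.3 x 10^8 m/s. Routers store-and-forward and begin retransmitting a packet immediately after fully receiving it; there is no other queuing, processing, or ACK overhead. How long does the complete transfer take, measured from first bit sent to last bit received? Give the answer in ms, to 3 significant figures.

Per-hop transmission t_tx = L/R = 4000/690000000 = 0.0057971 ms.
Per-hop propagation t_prop = 550/2.3e+08 = 0.0023913 ms.
Pipeline fill: first packet needs 4·t_tx to clear all hops; remaining 114 packets each add one t_tx.
Total = (4+115-1)·t_tx + 4·t_prop = 118·0.0057971 + 4·0.0023913 = 0.694 ms.

0.694 ms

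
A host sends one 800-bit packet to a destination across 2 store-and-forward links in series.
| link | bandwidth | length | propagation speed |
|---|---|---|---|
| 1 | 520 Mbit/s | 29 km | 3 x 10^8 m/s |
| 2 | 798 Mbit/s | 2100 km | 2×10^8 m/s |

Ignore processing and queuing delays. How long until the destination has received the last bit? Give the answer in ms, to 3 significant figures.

10.6 ms

Transmission delays (L/R per hop): 0.00153846, 0.00100251 ms; sum = 0.00254097 ms.
Propagation delays (d/s per hop): 0.0966667, 10.5 ms; sum = 10.5967 ms.
End-to-end = 10.6 ms.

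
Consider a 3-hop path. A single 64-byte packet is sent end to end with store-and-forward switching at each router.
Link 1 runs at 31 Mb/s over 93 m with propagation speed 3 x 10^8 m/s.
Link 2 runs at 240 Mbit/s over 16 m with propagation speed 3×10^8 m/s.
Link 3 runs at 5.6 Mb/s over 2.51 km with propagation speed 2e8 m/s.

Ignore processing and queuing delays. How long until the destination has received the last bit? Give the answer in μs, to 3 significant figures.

L = 64 × 8 = 512 bits.
Transmission delays (L/R per hop): 16.5161, 2.13333, 91.4286 μs; sum = 110.078 μs.
Propagation delays (d/s per hop): 0.31, 0.0533333, 12.55 μs; sum = 12.9133 μs.
End-to-end = 123 μs.

123 μs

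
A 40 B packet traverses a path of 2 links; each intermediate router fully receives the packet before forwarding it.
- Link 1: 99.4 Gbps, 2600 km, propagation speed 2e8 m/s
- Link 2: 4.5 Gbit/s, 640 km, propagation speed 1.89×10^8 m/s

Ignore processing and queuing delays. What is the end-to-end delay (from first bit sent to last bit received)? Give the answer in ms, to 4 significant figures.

L = 40 × 8 = 320 bits.
Transmission delays (L/R per hop): 3.21932e-06, 7.11111e-05 ms; sum = 7.43304e-05 ms.
Propagation delays (d/s per hop): 13, 3.38624 ms; sum = 16.3862 ms.
End-to-end = 16.39 ms.

16.39 ms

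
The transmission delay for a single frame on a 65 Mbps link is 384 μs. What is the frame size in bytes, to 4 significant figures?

3120 bytes

L = R × t_tx = 65000000 b/s × 0.000384 s = 24960 bits.
In bytes: 24960 / 8 = 3120 bytes.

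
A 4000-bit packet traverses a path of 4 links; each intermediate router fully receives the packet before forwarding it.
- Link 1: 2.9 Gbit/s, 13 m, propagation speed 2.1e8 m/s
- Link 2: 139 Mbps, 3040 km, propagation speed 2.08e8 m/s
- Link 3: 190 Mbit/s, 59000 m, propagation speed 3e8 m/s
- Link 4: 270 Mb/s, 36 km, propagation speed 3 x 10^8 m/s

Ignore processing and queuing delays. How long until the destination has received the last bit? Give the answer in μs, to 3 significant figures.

15000 μs

Transmission delays (L/R per hop): 1.37931, 28.777, 21.0526, 14.8148 μs; sum = 66.0237 μs.
Propagation delays (d/s per hop): 0.0619048, 14615.4, 196.667, 120 μs; sum = 14932.1 μs.
End-to-end = 15000 μs.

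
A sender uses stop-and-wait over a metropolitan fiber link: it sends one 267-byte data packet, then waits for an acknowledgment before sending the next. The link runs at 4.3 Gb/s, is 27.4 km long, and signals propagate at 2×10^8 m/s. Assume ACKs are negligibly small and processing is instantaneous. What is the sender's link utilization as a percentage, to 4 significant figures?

0.1810 %

t_tx = L/R = 2136/4300000000 = 4.96744e-07 s.
t_prop = 27400/200000000 = 0.000137 s; RTT = 0.000274 s.
Cycle = t_tx + RTT = 0.000274497 s.
Utilization = t_tx / cycle = 4.96744e-07/0.000274497 = 0.1810 %.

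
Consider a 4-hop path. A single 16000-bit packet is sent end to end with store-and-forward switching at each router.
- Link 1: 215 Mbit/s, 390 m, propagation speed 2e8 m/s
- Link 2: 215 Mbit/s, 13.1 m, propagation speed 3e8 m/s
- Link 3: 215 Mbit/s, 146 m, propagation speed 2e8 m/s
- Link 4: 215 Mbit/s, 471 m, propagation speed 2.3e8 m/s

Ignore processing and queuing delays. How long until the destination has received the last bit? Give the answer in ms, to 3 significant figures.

0.302 ms

Transmission delay per hop = L/R = 16000/215000000 = 0.0744186 ms; 4 hops → 0.297674 ms.
Propagation delays (d/s per hop): 0.00195, 4.36667e-05, 0.00073, 0.00204783 ms; sum = 0.00477149 ms.
End-to-end = 0.302 ms.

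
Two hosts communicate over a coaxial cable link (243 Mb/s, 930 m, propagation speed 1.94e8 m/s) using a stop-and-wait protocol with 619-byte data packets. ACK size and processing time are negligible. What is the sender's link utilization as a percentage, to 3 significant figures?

t_tx = L/R = 4952/243000000 = 2.03786e-05 s.
t_prop = 930/194000000 = 4.79381e-06 s; RTT = 9.58763e-06 s.
Cycle = t_tx + RTT = 2.99662e-05 s.
Utilization = t_tx / cycle = 2.03786e-05/2.99662e-05 = 68.0 %.

68.0 %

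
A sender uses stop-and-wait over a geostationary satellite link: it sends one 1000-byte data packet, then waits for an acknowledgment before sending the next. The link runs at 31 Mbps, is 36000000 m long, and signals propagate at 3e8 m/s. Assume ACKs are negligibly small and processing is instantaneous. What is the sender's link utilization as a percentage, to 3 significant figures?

0.107 %

t_tx = L/R = 8000/31000000 = 0.000258065 s.
t_prop = 36000000/300000000 = 0.12 s; RTT = 0.24 s.
Cycle = t_tx + RTT = 0.240258 s.
Utilization = t_tx / cycle = 0.000258065/0.240258 = 0.107 %.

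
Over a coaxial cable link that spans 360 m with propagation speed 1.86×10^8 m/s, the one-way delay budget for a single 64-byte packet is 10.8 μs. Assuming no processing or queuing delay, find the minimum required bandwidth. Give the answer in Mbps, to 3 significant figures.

57.8 Mbps

L = 512 bits.
Propagation delay = 360 / 186000000 = 1.93548 μs.
Transmission budget = 10.8 − 1.93548 = 8.86452 μs.
R ≥ L / t_tx = 512 bits / 8.86452e-06 s = 57.8 Mbps.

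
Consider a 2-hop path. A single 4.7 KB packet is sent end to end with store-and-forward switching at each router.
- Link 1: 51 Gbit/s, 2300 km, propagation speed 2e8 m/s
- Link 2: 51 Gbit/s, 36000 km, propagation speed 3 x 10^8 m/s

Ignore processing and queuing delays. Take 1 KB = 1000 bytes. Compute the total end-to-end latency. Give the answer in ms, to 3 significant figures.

132 ms

L = 37600 bits.
Transmission delay per hop = L/R = 37600/51000000000 = 0.000737255 ms; 2 hops → 0.00147451 ms.
Propagation delays (d/s per hop): 11.5, 120 ms; sum = 131.5 ms.
End-to-end = 132 ms.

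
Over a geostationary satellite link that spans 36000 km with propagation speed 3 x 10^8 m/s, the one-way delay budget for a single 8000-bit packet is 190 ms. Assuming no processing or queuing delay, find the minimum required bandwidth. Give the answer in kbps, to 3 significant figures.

114 kbps

Propagation delay = 36000000 / 300000000 = 120 ms.
Transmission budget = 190 − 120 = 70 ms.
R ≥ L / t_tx = 8000 bits / 0.07 s = 114 kbps.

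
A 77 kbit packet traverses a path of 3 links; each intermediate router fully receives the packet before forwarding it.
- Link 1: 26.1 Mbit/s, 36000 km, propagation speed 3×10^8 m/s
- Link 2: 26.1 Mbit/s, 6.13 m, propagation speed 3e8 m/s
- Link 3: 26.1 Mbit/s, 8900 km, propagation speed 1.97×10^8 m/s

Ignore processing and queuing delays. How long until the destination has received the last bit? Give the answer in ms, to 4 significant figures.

174.0 ms

L = 77000 bits.
Transmission delay per hop = L/R = 77000/26100000 = 2.95019 ms; 3 hops → 8.85057 ms.
Propagation delays (d/s per hop): 120, 2.04333e-05, 45.1777 ms; sum = 165.178 ms.
End-to-end = 174.0 ms.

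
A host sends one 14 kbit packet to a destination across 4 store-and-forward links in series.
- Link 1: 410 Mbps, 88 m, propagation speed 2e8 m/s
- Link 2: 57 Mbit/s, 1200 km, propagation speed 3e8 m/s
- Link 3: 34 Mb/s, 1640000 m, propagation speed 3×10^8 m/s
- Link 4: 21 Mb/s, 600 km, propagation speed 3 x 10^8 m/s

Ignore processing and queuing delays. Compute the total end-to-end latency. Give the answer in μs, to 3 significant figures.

L = 14000 bits.
Transmission delays (L/R per hop): 34.1463, 245.614, 411.765, 666.667 μs; sum = 1358.19 μs.
Propagation delays (d/s per hop): 0.44, 4000, 5466.67, 2000 μs; sum = 11467.1 μs.
End-to-end = 12800 μs.

12800 μs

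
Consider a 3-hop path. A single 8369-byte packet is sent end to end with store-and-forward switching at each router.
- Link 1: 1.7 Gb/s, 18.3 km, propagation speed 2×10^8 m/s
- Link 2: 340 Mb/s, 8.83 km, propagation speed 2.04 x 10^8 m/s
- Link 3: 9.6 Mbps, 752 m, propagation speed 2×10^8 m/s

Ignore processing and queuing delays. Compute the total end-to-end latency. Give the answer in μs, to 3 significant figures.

7350 μs

L = 8369 × 8 = 66952 bits.
Transmission delays (L/R per hop): 39.3835, 196.918, 6974.17 μs; sum = 7210.47 μs.
Propagation delays (d/s per hop): 91.5, 43.2843, 3.76 μs; sum = 138.544 μs.
End-to-end = 7350 μs.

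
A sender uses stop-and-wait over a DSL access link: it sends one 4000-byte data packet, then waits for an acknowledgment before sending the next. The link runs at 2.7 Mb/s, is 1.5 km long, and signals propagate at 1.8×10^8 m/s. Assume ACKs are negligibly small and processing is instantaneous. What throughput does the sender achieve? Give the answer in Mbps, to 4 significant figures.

2.696 Mbps

t_tx = L/R = 32000/2700000 = 0.0118519 s.
t_prop = 1500/180000000 = 8.33333e-06 s; RTT = 1.66667e-05 s.
Cycle = t_tx + RTT = 0.0118685 s.
Throughput = L / cycle = 32000 / 0.0118685 = 2.696 Mbps.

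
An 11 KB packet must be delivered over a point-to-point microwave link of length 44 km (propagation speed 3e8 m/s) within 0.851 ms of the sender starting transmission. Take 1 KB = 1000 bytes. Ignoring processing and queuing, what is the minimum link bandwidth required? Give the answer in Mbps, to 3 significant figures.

L = 88000 bits.
Propagation delay = 44000 / 300000000 = 0.146667 ms.
Transmission budget = 0.851 − 0.146667 = 0.704333 ms.
R ≥ L / t_tx = 88000 bits / 0.000704333 s = 125 Mbps.

125 Mbps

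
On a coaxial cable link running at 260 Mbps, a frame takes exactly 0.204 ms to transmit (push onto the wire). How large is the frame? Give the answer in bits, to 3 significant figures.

53000 bits

L = R × t_tx = 260000000 b/s × 0.000204 s = 53040 bits.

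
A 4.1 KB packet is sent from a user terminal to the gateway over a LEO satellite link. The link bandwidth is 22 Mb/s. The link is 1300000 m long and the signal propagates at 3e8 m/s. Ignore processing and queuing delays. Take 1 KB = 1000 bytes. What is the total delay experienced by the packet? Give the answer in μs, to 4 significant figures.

5824 μs

L = 32800 bits.
Transmission delay = L/R = 32800 / 22000000 = 1490.91 μs.
Propagation delay = d/s = 1300000 m / 300000000 m/s = 4333.33 μs.
Total = 5824 μs.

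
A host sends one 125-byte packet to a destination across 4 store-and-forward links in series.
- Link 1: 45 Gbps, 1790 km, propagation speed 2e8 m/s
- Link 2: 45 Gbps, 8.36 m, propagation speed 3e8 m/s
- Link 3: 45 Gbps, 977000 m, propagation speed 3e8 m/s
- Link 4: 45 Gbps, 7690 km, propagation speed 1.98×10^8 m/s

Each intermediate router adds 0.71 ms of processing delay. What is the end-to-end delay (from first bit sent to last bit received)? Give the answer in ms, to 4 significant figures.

53.18 ms

L = 125 × 8 = 1000 bits.
Transmission delay per hop = L/R = 1000/45000000000 = 2.22222e-05 ms; 4 hops → 8.88889e-05 ms.
Propagation delays (d/s per hop): 8.95, 2.78667e-05, 3.25667, 38.8384 ms; sum = 51.0451 ms.
Processing at 3 router(s): 3 × 0.71 ms = 2.13 ms.
End-to-end = 53.18 ms.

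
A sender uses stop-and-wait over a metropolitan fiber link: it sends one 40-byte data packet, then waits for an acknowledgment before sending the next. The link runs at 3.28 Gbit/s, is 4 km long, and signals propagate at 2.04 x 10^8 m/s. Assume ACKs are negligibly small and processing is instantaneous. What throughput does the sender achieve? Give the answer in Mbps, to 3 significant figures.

t_tx = L/R = 320/3280000000 = 9.7561e-08 s.
t_prop = 4000/204000000 = 1.96078e-05 s; RTT = 3.92157e-05 s.
Cycle = t_tx + RTT = 3.93132e-05 s.
Throughput = L / cycle = 320 / 3.93132e-05 = 8.14 Mbps.

8.14 Mbps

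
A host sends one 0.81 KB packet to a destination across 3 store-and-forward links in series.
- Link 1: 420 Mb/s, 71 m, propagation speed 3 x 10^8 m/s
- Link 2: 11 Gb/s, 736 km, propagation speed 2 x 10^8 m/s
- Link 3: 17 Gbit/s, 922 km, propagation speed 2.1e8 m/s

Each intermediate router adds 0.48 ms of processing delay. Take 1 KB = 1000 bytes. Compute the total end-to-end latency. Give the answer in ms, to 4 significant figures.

9.047 ms

L = 6480 bits.
Transmission delays (L/R per hop): 0.0154286, 0.000589091, 0.000381176 ms; sum = 0.0163988 ms.
Propagation delays (d/s per hop): 0.000236667, 3.68, 4.39048 ms; sum = 8.07071 ms.
Processing at 2 router(s): 2 × 0.48 ms = 0.96 ms.
End-to-end = 9.047 ms.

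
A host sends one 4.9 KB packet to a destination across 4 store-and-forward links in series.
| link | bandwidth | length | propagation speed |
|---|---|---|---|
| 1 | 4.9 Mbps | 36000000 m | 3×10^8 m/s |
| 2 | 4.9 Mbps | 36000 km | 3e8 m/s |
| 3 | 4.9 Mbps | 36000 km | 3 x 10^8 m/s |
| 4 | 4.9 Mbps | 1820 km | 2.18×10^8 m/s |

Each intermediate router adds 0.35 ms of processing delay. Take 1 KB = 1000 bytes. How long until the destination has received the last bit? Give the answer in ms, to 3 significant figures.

401 ms

L = 39200 bits.
Transmission delay per hop = L/R = 39200/4900000 = 8 ms; 4 hops → 32 ms.
Propagation delays (d/s per hop): 120, 120, 120, 8.34862 ms; sum = 368.349 ms.
Processing at 3 router(s): 3 × 0.35 ms = 1.05 ms.
End-to-end = 401 ms.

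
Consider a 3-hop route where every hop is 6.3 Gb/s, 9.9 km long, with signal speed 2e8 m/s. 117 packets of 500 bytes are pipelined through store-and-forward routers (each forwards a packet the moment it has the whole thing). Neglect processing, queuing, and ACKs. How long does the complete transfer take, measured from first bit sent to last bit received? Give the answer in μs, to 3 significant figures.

224 μs

Per-hop transmission t_tx = L/R = 4000/6300000000 = 0.634921 μs.
Per-hop propagation t_prop = 9900/200000000 = 49.5 μs.
Pipeline fill: first packet needs 3·t_tx to clear all hops; remaining 116 packets each add one t_tx.
Total = (3+117-1)·t_tx + 3·t_prop = 119·0.634921 + 3·49.5 = 224 μs.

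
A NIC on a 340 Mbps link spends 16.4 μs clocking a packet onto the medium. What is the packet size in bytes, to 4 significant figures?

697.0 bytes

L = R × t_tx = 340000000 b/s × 1.64e-05 s = 5576 bits.
In bytes: 5576 / 8 = 697.0 bytes.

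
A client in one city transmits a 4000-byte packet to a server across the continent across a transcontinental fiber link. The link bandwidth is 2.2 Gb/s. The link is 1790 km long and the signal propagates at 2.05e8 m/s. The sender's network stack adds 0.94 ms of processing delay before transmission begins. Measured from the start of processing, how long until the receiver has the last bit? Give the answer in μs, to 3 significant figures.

9690 μs

L = 4000 × 8 = 32000 bits.
Transmission delay = L/R = 32000 / 2200000000 = 14.5455 μs.
Propagation delay = d/s = 1790000 m / 2.05e+08 m/s = 8731.71 μs.
Plus processing delay 0.94 ms = 940 μs.
Total = 9690 μs.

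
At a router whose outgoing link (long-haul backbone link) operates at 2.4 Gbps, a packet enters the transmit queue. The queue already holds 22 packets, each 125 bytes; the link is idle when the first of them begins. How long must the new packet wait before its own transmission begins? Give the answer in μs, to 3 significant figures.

Each queued packet: L/R = 1000/2400000000 = 0.416667 μs.
22 queued → 9.16667 μs.
Queuing delay = 9.17 μs.

9.17 μs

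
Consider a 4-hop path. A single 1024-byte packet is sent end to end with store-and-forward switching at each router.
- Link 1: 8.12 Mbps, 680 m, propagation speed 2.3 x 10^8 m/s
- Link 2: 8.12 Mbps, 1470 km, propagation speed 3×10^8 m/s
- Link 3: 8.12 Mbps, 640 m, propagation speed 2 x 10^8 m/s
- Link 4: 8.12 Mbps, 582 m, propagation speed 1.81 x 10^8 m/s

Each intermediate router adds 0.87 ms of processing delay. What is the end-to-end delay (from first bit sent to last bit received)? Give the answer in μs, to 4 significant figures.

L = 1024 × 8 = 8192 bits.
Transmission delay per hop = L/R = 8192/8.12e+06 = 1008.87 μs; 4 hops → 4035.47 μs.
Propagation delays (d/s per hop): 2.95652, 4900, 3.2, 3.21547 μs; sum = 4909.37 μs.
Processing at 3 router(s): 3 × 0.87 ms = 2610 μs.
End-to-end = 11550 μs.

11550 μs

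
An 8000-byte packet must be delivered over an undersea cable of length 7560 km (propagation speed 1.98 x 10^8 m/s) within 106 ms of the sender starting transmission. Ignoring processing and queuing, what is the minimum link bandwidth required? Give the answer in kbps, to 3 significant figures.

944 kbps

L = 64000 bits.
Propagation delay = 7560000 / 198000000 = 38.1818 ms.
Transmission budget = 106 − 38.1818 = 67.8182 ms.
R ≥ L / t_tx = 64000 bits / 0.0678182 s = 944 kbps.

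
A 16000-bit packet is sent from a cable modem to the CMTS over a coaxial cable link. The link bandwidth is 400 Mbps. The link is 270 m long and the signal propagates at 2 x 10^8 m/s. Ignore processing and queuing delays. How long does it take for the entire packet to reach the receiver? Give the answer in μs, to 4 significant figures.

Transmission delay = L/R = 16000 / 400000000 = 40 μs.
Propagation delay = d/s = 270 m / 200000000 m/s = 1.35 μs.
Total = 41.35 μs.

41.35 μs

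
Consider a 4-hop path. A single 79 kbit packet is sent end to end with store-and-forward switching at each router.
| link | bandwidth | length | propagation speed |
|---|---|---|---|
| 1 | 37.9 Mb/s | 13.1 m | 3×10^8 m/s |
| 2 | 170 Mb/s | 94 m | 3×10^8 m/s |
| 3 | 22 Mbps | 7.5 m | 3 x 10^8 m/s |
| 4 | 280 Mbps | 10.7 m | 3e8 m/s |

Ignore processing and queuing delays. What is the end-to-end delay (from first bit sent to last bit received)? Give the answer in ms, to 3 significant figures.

L = 79000 bits.
Transmission delays (L/R per hop): 2.08443, 0.464706, 3.59091, 0.282143 ms; sum = 6.42219 ms.
Propagation delays (d/s per hop): 4.36667e-05, 0.000313333, 2.5e-05, 3.56667e-05 ms; sum = 0.000417667 ms.
End-to-end = 6.42 ms.

6.42 ms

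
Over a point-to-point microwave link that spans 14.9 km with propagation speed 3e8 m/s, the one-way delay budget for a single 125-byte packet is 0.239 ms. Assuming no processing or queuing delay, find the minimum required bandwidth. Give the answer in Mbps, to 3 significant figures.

L = 1000 bits.
Propagation delay = 14900 / 300000000 = 0.0496667 ms.
Transmission budget = 0.239 − 0.0496667 = 0.189333 ms.
R ≥ L / t_tx = 1000 bits / 0.000189333 s = 5.28 Mbps.

5.28 Mbps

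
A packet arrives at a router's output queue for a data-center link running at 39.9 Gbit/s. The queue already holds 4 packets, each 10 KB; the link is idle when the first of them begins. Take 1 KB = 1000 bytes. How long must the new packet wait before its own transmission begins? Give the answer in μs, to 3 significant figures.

Each queued packet: L/R = 80000/39900000000 = 2.00501 μs.
4 queued → 8.02005 μs.
Queuing delay = 8.02 μs.

8.02 μs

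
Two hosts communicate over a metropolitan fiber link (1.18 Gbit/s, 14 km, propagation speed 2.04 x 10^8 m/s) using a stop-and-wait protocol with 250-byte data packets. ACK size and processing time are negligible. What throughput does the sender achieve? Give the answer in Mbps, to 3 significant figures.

t_tx = L/R = 2000/1180000000 = 1.69492e-06 s.
t_prop = 14000/204000000 = 6.86275e-05 s; RTT = 0.000137255 s.
Cycle = t_tx + RTT = 0.00013895 s.
Throughput = L / cycle = 2000 / 0.00013895 = 14.4 Mbps.

14.4 Mbps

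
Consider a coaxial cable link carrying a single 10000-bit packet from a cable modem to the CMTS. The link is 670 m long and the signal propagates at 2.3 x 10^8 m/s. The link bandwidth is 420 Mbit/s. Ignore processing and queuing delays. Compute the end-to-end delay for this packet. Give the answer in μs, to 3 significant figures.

Transmission delay = L/R = 10000 / 420000000 = 23.8095 μs.
Propagation delay = d/s = 670 m / 2.3e+08 m/s = 2.91304 μs.
Total = 26.7 μs.

26.7 μs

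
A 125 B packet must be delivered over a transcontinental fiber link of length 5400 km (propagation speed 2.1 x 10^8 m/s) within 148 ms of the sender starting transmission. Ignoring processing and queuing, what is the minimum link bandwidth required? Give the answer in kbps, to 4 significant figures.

L = 1000 bits.
Propagation delay = 5400000 / 210000000 = 25.7143 ms.
Transmission budget = 148 − 25.7143 = 122.286 ms.
R ≥ L / t_tx = 1000 bits / 0.122286 s = 8.178 kbps.

8.178 kbps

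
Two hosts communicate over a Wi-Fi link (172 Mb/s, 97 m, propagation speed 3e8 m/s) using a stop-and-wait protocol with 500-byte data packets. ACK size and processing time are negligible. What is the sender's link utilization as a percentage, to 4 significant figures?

97.29 %

t_tx = L/R = 4000/172000000 = 2.32558e-05 s.
t_prop = 97/300000000 = 3.23333e-07 s; RTT = 6.46667e-07 s.
Cycle = t_tx + RTT = 2.39025e-05 s.
Utilization = t_tx / cycle = 2.32558e-05/2.39025e-05 = 97.29 %.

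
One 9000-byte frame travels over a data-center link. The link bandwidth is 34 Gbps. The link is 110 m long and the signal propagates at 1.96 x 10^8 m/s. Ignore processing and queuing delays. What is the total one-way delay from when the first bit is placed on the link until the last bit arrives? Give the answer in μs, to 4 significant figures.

L = 9000 × 8 = 72000 bits.
Transmission delay = L/R = 72000 / 34000000000 = 2.11765 μs.
Propagation delay = d/s = 110 m / 196000000 m/s = 0.561224 μs.
Total = 2.679 μs.

2.679 μs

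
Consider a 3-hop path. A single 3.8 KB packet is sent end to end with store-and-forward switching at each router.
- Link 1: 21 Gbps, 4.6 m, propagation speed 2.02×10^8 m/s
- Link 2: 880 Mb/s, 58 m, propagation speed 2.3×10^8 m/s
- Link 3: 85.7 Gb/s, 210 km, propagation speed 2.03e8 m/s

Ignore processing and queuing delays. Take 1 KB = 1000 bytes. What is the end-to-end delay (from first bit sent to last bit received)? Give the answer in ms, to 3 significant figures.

1.07 ms

L = 30400 bits.
Transmission delays (L/R per hop): 0.00144762, 0.0345455, 0.000354726 ms; sum = 0.0363478 ms.
Propagation delays (d/s per hop): 2.27723e-05, 0.000252174, 1.03448 ms; sum = 1.03476 ms.
End-to-end = 1.07 ms.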